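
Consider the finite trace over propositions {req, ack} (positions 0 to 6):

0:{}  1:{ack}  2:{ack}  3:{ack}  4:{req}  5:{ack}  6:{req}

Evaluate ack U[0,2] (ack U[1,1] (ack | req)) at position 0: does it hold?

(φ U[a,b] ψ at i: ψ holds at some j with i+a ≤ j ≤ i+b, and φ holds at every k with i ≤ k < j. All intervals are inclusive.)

False

Need some j in [0,2] with (ack U[1,1] (ack | req)), and ack at every k in [0,j-1].
  j=0: (ack U[1,1] (ack | req)) — fails.
  j=1: (ack U[1,1] (ack | req)) holds, but ack fails at k=0 → not this j.
  j=2: (ack U[1,1] (ack | req)) holds, but ack fails at k=0 → not this j.
No j in the window works → until fails.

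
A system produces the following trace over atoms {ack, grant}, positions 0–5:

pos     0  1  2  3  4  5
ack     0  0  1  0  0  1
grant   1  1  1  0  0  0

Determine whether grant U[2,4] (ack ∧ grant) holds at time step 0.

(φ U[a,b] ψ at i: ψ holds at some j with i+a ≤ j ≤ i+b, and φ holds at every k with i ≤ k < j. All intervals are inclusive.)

Holds

Need some j in [2,4] with (ack ∧ grant), and grant at every k in [0,j-1].
  j=2: (ack ∧ grant) holds; grant holds at every k in [0,1] → satisfied.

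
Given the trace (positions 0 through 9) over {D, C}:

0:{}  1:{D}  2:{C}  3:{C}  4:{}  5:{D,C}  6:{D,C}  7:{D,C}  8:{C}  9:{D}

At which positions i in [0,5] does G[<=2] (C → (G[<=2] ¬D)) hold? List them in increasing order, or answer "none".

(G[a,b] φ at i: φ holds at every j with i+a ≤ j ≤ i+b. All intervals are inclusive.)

0

Evaluate at each i in [0,5]:
  i=0: ✓ (all of [0,2])
  i=1: ✗ (fails at j=3)
  i=2: ✗ (fails at j=3)
  i=3: ✗ (fails at j=3)
  i=4: ✗ (fails at j=5)
  i=5: ✗ (fails at j=5)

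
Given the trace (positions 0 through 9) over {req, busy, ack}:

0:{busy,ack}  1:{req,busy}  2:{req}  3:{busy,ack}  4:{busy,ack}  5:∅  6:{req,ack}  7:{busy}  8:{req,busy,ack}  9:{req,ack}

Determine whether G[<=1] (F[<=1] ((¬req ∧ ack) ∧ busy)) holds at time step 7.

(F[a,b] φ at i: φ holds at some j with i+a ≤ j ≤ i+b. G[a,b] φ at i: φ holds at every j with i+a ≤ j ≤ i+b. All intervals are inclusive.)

Check F[<=1] ((¬req ∧ ack) ∧ busy) at every j in [7,8]:
  j=7: fails (none in [7,8])
  j=8: fails (none in [8,9])
Fails at j=7 → formula fails.

False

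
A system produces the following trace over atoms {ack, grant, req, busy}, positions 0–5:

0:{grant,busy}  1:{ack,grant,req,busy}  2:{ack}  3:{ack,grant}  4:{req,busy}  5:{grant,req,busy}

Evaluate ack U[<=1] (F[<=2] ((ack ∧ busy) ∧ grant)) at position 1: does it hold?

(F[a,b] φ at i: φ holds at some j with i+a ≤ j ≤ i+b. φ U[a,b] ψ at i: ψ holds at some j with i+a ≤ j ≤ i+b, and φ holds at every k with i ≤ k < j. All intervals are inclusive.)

Yes

Need some j in [1,2] with F[<=2] ((ack ∧ busy) ∧ grant), and ack at every k in [1,j-1].
  j=1: F[<=2] ((ack ∧ busy) ∧ grant) holds; no prefix to check → satisfied.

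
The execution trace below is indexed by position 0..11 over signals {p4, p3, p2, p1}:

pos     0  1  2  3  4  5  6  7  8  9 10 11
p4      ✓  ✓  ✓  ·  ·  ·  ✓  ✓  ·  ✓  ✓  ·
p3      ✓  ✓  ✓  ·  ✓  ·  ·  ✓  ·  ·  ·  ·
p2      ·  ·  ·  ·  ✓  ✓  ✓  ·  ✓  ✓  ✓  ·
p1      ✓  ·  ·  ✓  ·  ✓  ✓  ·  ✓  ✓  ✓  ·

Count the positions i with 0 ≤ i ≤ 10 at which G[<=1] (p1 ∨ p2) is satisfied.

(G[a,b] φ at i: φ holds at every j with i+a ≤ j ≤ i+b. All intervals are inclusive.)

Evaluate at each i in [0,10]:
  i=0: ✗ (fails at j=1)
  i=1: ✗ (fails at j=1)
  i=2: ✗ (fails at j=2)
  i=3: ✓ (all of [3,4])
  i=4: ✓ (all of [4,5])
  i=5: ✓ (all of [5,6])
  i=6: ✗ (fails at j=7)
  i=7: ✗ (fails at j=7)
  i=8: ✓ (all of [8,9])
  i=9: ✓ (all of [9,10])
  i=10: ✗ (fails at j=11)
Positions where it holds: {3, 4, 5, 8, 9} → 5.

5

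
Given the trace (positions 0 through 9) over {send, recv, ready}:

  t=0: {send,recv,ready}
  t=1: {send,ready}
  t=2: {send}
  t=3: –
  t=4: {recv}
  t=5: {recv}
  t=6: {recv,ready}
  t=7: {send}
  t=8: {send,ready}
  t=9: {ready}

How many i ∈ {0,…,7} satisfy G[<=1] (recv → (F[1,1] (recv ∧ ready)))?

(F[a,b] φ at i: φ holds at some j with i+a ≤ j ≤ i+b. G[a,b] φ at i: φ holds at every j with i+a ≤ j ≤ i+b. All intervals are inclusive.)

3

Evaluate at each i in [0,7]:
  i=0: ✗ (fails at j=0)
  i=1: ✓ (all of [1,2])
  i=2: ✓ (all of [2,3])
  i=3: ✗ (fails at j=4)
  i=4: ✗ (fails at j=4)
  i=5: ✗ (fails at j=6)
  i=6: ✗ (fails at j=6)
  i=7: ✓ (all of [7,8])
Positions where it holds: {1, 2, 7} → 3.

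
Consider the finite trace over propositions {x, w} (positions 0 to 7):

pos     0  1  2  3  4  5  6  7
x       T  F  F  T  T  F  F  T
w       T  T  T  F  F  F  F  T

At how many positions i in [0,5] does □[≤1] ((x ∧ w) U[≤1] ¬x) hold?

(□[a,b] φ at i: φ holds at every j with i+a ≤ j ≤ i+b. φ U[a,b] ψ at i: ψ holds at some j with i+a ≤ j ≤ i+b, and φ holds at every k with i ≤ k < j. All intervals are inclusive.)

Evaluate at each i in [0,5]:
  i=0: ✓ (all of [0,1])
  i=1: ✓ (all of [1,2])
  i=2: ✗ (fails at j=3)
  i=3: ✗ (fails at j=3)
  i=4: ✗ (fails at j=4)
  i=5: ✓ (all of [5,6])
Positions where it holds: {0, 1, 5} → 3.

3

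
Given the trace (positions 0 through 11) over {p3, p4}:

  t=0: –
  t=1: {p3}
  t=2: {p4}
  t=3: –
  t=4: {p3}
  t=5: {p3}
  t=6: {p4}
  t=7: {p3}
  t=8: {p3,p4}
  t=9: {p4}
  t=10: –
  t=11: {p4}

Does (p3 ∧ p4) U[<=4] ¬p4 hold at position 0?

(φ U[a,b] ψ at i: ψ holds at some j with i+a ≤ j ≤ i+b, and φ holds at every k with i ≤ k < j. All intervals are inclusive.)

Holds

Need some j in [0,4] with ¬p4, and (p3 ∧ p4) at every k in [0,j-1].
  j=0: ¬p4 holds; no prefix to check → satisfied.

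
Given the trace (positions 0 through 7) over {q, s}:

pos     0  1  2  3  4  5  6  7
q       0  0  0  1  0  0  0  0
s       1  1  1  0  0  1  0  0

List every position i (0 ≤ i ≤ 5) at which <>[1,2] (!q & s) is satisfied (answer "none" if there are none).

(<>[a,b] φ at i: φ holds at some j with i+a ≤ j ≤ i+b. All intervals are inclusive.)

Evaluate at each i in [0,5]:
  i=0: ✓ (witness j=1)
  i=1: ✓ (witness j=2)
  i=2: ✗ (none in [3,4])
  i=3: ✓ (witness j=5)
  i=4: ✓ (witness j=5)
  i=5: ✗ (none in [6,7])

0, 1, 3, 4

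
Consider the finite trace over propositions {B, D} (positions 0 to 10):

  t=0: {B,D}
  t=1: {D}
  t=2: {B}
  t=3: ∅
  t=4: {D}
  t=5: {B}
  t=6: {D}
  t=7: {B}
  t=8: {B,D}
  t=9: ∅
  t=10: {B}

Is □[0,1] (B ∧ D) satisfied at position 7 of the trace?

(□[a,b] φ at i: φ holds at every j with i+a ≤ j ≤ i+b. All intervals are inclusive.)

False

Check (B ∧ D) at every j in [7,8]:
  j=7: false
  j=8: true
Fails at j=7 → formula fails.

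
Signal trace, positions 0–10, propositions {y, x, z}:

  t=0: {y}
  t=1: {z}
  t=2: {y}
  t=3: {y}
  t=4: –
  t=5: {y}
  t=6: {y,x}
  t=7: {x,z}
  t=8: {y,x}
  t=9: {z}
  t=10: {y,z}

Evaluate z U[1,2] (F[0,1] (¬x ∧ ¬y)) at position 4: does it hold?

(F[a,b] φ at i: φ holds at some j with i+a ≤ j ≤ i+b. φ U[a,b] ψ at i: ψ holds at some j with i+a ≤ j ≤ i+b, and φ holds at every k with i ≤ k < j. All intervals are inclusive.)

Need some j in [5,6] with F[0,1] (¬x ∧ ¬y), and z at every k in [4,j-1].
  j=5: F[0,1] (¬x ∧ ¬y) — fails (none in [5,6]).
  j=6: F[0,1] (¬x ∧ ¬y) — fails (none in [6,7]).
No j in the window works → until fails.

No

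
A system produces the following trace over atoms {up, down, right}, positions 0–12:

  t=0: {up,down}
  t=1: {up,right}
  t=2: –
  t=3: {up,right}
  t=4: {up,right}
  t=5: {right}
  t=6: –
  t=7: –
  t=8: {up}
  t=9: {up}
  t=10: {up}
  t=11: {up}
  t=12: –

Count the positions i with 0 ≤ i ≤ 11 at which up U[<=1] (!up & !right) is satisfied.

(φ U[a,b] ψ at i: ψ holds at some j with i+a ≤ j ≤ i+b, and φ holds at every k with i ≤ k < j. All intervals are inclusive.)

Evaluate at each i in [0,11]:
  i=0: ✗ (no rhs in [0,1])
  i=1: ✓ (rhs at j=2; lhs holds on [1,1])
  i=2: ✓ (rhs at j=2)
  i=3: ✗ (no rhs in [3,4])
  i=4: ✗ (no rhs in [4,5])
  i=5: ✗ (lhs fails at k=5 before rhs at j=6)
  i=6: ✓ (rhs at j=6)
  i=7: ✓ (rhs at j=7)
  i=8: ✗ (no rhs in [8,9])
  i=9: ✗ (no rhs in [9,10])
  i=10: ✗ (no rhs in [10,11])
  i=11: ✓ (rhs at j=12; lhs holds on [11,11])
Positions where it holds: {1, 2, 6, 7, 11} → 5.

5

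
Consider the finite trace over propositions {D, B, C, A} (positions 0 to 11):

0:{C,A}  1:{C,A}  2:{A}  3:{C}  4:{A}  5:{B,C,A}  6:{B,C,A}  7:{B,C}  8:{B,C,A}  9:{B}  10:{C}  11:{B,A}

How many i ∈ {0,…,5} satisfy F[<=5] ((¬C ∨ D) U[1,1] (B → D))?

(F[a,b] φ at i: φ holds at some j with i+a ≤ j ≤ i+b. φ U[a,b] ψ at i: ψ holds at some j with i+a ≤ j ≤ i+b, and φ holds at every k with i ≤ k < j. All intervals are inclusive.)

5

Evaluate at each i in [0,5]:
  i=0: ✓ (witness j=2)
  i=1: ✓ (witness j=2)
  i=2: ✓ (witness j=2)
  i=3: ✗ (none in [3,8])
  i=4: ✓ (witness j=9)
  i=5: ✓ (witness j=9)
Positions where it holds: {0, 1, 2, 4, 5} → 5.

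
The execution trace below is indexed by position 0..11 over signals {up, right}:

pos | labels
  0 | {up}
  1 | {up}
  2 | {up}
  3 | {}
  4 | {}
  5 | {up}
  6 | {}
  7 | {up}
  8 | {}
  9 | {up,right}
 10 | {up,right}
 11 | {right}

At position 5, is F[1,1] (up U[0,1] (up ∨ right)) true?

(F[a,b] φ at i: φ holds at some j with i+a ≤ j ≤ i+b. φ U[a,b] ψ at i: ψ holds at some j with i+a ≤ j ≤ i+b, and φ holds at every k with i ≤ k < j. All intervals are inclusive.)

Check (up U[0,1] (up ∨ right)) at each j in [6,6]:
  j=6: fails
No position in the window satisfies it → formula fails.

Does not hold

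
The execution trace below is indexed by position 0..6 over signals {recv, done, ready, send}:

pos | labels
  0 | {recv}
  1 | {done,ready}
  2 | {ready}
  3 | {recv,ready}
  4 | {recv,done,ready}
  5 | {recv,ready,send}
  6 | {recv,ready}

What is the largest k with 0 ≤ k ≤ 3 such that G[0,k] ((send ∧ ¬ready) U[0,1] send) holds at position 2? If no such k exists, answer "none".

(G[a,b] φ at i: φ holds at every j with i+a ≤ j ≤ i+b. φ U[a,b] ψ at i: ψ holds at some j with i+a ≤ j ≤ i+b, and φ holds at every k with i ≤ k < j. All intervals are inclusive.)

((send ∧ ¬ready) U[0,1] send) must hold from j=2 onward; find where it first fails.
  j=2: fails → no k works.

none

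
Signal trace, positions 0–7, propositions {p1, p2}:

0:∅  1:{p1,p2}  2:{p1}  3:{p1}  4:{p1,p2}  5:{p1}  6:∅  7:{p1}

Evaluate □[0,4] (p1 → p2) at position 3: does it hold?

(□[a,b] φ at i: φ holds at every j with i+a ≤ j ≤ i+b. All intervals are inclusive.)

False

Check (p1 → p2) at every j in [3,7]:
  j=3: antecedent true; consequent false → ✗
  j=4: antecedent true; consequent true → ✓
  j=5: antecedent true; consequent false → ✗
  j=6: antecedent false → ✓
  j=7: antecedent true; consequent false → ✗
Fails at j=3 → formula fails.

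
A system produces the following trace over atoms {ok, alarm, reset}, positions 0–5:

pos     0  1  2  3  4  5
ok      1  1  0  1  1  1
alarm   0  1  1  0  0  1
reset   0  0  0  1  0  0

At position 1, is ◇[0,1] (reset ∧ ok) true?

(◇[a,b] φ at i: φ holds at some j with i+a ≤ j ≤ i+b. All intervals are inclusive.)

Check (reset ∧ ok) at each j in [1,2]:
  j=1: false
  j=2: false
No position in the window satisfies it → formula fails.

Does not hold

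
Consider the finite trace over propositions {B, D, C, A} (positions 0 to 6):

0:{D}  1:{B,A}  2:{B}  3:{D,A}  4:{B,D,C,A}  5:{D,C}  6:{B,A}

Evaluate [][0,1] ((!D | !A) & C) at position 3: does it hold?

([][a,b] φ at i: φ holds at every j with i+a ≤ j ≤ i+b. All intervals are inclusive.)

Does not hold

Check ((!D | !A) & C) at every j in [3,4]:
  j=3: false
  j=4: false
Fails at j=3 → formula fails.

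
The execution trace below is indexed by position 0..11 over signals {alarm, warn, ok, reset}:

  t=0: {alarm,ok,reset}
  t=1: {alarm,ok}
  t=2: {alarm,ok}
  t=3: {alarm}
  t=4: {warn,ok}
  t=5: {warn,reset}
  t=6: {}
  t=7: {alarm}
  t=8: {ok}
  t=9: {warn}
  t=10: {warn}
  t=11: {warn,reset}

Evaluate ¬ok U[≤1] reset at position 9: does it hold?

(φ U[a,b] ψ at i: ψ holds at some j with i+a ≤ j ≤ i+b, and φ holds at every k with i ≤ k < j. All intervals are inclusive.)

False

Need some j in [9,10] with reset, and ¬ok at every k in [9,j-1].
  j=9: reset false.
  j=10: reset false.
No j in the window works → until fails.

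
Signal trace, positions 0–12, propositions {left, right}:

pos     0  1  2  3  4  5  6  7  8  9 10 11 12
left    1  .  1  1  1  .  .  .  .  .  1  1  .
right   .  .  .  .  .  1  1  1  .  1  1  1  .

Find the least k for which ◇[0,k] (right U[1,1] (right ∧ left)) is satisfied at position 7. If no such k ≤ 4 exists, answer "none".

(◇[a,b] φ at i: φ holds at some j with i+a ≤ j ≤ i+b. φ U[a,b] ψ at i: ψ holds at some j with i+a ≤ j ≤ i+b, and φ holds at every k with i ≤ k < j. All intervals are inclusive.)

2

Scan j = 7,8,… for (right U[1,1] (right ∧ left)):
  j=7: fails
  j=8: fails
  j=9: holds
First hit at j=9, so smallest k = 9-7 = 2.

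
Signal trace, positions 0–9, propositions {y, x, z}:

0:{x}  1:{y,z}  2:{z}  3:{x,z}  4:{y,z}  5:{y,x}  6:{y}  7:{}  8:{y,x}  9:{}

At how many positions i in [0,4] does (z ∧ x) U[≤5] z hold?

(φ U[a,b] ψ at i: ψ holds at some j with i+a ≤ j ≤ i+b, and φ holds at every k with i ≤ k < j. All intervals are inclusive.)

Evaluate at each i in [0,4]:
  i=0: ✗ (lhs fails at k=0 before rhs at j=1)
  i=1: ✓ (rhs at j=1)
  i=2: ✓ (rhs at j=2)
  i=3: ✓ (rhs at j=3)
  i=4: ✓ (rhs at j=4)
Positions where it holds: {1, 2, 3, 4} → 4.

4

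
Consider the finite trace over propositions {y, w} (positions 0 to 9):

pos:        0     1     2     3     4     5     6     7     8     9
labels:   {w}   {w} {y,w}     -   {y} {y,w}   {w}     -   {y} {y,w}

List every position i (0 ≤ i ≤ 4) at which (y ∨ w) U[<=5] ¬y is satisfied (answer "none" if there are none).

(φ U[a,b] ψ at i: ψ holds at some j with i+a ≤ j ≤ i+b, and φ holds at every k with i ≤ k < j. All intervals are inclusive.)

0, 1, 2, 3, 4

Evaluate at each i in [0,4]:
  i=0: ✓ (rhs at j=0)
  i=1: ✓ (rhs at j=1)
  i=2: ✓ (rhs at j=3; lhs holds on [2,2])
  i=3: ✓ (rhs at j=3)
  i=4: ✓ (rhs at j=6; lhs holds on [4,5])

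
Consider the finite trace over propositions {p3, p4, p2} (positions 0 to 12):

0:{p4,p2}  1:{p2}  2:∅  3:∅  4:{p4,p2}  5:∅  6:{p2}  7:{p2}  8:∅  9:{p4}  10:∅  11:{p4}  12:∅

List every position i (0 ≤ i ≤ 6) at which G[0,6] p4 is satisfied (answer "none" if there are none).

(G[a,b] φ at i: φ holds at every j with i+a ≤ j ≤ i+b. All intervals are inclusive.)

Evaluate at each i in [0,6]:
  i=0: ✗ (fails at j=1)
  i=1: ✗ (fails at j=1)
  i=2: ✗ (fails at j=2)
  i=3: ✗ (fails at j=3)
  i=4: ✗ (fails at j=5)
  i=5: ✗ (fails at j=5)
  i=6: ✗ (fails at j=6)

none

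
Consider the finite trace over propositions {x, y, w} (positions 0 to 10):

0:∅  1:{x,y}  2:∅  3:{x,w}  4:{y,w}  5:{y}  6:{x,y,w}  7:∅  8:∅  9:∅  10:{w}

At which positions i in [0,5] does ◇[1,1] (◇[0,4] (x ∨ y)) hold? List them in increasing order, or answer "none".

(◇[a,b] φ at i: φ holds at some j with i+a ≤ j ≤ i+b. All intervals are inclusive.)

0, 1, 2, 3, 4, 5

Evaluate at each i in [0,5]:
  i=0: ✓ (witness j=1)
  i=1: ✓ (witness j=2)
  i=2: ✓ (witness j=3)
  i=3: ✓ (witness j=4)
  i=4: ✓ (witness j=5)
  i=5: ✓ (witness j=6)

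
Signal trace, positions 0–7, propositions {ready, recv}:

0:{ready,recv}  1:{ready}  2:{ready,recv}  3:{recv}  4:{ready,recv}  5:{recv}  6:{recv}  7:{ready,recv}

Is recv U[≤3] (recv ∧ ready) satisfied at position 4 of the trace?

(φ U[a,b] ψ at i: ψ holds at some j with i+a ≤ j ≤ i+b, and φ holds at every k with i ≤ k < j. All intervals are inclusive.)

Yes

Need some j in [4,7] with (recv ∧ ready), and recv at every k in [4,j-1].
  j=4: (recv ∧ ready) holds; no prefix to check → satisfied.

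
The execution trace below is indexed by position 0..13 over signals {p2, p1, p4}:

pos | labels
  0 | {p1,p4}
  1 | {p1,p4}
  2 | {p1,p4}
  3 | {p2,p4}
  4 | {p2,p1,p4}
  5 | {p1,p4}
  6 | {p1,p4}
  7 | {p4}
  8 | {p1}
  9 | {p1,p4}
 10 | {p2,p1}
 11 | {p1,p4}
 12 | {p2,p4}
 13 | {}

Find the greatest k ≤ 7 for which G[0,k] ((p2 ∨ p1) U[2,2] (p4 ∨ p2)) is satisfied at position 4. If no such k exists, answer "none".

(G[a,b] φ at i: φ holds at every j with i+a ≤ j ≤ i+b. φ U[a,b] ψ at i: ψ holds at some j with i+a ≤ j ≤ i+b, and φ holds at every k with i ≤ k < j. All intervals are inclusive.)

1

((p2 ∨ p1) U[2,2] (p4 ∨ p2)) must hold from j=4 onward; find where it first fails.
  j=4: holds
  j=5: holds
  j=6: fails
Holds on [4,5], so largest k = 1.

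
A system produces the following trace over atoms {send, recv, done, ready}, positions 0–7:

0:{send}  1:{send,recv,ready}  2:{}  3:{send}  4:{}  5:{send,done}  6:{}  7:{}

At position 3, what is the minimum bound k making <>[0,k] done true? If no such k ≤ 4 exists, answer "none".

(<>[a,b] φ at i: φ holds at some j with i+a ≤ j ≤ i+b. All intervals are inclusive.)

Scan j = 3,4,… for done:
  j=3: fails
  j=4: fails
  j=5: holds
First hit at j=5, so smallest k = 5-3 = 2.

2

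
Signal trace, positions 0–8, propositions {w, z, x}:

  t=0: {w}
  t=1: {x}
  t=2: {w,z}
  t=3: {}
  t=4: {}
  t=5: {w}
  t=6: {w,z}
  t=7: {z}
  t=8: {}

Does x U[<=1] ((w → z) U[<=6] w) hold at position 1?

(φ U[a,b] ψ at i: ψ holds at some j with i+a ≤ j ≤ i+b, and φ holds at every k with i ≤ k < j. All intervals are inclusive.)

True

Need some j in [1,2] with ((w → z) U[<=6] w), and x at every k in [1,j-1].
  j=1: ((w → z) U[<=6] w) holds; no prefix to check → satisfied.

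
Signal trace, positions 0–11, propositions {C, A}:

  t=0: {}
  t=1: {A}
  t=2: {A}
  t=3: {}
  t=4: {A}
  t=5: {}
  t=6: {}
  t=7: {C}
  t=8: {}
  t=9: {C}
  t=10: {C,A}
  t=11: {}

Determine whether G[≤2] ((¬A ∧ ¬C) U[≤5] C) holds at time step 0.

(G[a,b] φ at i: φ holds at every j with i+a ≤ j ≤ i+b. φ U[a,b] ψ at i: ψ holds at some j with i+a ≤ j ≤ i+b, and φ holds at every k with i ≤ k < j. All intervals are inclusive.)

Check ((¬A ∧ ¬C) U[≤5] C) at every j in [0,2]:
  j=0: fails
  j=1: fails
  j=2: fails
Fails at j=0 → formula fails.

No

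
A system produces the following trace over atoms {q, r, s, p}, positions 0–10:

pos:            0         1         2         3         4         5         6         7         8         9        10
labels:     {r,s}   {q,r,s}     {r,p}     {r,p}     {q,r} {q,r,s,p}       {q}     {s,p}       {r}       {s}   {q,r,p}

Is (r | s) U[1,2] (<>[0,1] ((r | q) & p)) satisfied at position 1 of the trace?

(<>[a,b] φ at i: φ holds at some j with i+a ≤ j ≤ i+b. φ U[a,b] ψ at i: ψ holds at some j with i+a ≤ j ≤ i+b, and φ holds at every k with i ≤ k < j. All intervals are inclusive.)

Holds

Need some j in [2,3] with <>[0,1] ((r | q) & p), and (r | s) at every k in [1,j-1].
  j=2: <>[0,1] ((r | q) & p) holds; (r | s) holds at every k in [1,1] → satisfied.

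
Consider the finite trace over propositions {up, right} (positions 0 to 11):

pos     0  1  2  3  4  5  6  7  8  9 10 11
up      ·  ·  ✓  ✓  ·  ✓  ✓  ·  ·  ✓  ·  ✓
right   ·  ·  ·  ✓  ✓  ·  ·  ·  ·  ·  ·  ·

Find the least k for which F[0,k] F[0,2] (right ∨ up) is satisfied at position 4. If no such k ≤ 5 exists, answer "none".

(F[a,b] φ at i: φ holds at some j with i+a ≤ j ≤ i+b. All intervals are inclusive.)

0

Scan j = 4,5,… for F[0,2] (right ∨ up):
  j=4: holds
First hit at j=4, so smallest k = 4-4 = 0.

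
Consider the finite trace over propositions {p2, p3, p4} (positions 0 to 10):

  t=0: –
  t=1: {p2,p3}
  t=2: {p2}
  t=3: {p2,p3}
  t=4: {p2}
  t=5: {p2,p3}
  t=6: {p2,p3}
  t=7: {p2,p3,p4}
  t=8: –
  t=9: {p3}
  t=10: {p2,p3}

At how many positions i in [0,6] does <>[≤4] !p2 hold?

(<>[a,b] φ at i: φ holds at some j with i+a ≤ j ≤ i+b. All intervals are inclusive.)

Evaluate at each i in [0,6]:
  i=0: ✓ (witness j=0)
  i=1: ✗ (none in [1,5])
  i=2: ✗ (none in [2,6])
  i=3: ✗ (none in [3,7])
  i=4: ✓ (witness j=8)
  i=5: ✓ (witness j=8)
  i=6: ✓ (witness j=8)
Positions where it holds: {0, 4, 5, 6} → 4.

4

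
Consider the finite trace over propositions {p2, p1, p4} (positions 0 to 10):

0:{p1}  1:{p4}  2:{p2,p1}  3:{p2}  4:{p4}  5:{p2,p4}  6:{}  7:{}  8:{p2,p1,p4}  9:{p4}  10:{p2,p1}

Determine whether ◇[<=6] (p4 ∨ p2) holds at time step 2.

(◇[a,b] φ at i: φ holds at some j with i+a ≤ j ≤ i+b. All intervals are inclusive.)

Holds

Check (p4 ∨ p2) at each j in [2,8]:
  j=2: true
  j=3: true
  j=4: true
  j=5: true
  j=6: false
  j=7: false
  j=8: true
Found at j=2 → formula holds.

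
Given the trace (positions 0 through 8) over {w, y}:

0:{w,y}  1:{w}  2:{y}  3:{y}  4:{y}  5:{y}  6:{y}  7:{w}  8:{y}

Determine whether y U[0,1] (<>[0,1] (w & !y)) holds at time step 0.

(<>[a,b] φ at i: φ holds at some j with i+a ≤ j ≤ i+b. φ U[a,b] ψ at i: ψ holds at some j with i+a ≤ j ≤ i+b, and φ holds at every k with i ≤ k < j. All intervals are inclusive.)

Yes

Need some j in [0,1] with <>[0,1] (w & !y), and y at every k in [0,j-1].
  j=0: <>[0,1] (w & !y) holds; no prefix to check → satisfied.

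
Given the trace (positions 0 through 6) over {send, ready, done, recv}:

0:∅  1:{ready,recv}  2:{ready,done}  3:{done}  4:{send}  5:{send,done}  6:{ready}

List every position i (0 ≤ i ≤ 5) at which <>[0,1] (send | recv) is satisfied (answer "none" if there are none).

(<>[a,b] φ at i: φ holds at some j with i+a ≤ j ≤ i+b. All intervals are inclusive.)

0, 1, 3, 4, 5

Evaluate at each i in [0,5]:
  i=0: ✓ (witness j=1)
  i=1: ✓ (witness j=1)
  i=2: ✗ (none in [2,3])
  i=3: ✓ (witness j=4)
  i=4: ✓ (witness j=4)
  i=5: ✓ (witness j=5)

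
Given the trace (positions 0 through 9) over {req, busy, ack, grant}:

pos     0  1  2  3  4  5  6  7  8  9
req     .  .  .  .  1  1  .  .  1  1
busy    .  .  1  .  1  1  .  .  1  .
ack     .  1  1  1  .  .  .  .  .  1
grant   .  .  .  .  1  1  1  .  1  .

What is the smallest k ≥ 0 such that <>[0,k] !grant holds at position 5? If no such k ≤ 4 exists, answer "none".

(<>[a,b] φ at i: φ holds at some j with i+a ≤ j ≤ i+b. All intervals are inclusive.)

2

Scan j = 5,6,… for !grant:
  j=5: fails
  j=6: fails
  j=7: holds
First hit at j=7, so smallest k = 7-5 = 2.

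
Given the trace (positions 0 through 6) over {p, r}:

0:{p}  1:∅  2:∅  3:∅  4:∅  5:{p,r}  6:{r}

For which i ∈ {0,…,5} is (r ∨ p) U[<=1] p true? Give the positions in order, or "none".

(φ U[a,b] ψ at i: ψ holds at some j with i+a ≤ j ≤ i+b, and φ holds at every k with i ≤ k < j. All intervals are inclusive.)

0, 5

Evaluate at each i in [0,5]:
  i=0: ✓ (rhs at j=0)
  i=1: ✗ (no rhs in [1,2])
  i=2: ✗ (no rhs in [2,3])
  i=3: ✗ (no rhs in [3,4])
  i=4: ✗ (lhs fails at k=4 before rhs at j=5)
  i=5: ✓ (rhs at j=5)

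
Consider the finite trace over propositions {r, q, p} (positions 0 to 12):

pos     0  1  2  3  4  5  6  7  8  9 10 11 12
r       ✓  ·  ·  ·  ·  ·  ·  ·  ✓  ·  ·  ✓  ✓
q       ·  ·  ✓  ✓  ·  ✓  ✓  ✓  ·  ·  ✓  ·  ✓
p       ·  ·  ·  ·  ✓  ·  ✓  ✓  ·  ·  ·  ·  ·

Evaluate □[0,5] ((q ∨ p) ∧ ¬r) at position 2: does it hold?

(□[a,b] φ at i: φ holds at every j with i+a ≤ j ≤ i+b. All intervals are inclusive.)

Holds

Check ((q ∨ p) ∧ ¬r) at every j in [2,7]:
  j=2: true
  j=3: true
  j=4: true
  j=5: true
  j=6: true
  j=7: true
All positions satisfy it → formula holds.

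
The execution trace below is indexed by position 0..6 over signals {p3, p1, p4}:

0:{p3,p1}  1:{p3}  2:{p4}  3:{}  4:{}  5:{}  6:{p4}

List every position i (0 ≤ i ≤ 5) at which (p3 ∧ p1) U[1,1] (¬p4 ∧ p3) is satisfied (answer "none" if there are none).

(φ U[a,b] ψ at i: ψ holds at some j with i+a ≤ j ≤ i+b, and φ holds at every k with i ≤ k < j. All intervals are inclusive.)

0

Evaluate at each i in [0,5]:
  i=0: ✓ (rhs at j=1; lhs holds on [0,0])
  i=1: ✗ (no rhs in [2,2])
  i=2: ✗ (no rhs in [3,3])
  i=3: ✗ (no rhs in [4,4])
  i=4: ✗ (no rhs in [5,5])
  i=5: ✗ (no rhs in [6,6])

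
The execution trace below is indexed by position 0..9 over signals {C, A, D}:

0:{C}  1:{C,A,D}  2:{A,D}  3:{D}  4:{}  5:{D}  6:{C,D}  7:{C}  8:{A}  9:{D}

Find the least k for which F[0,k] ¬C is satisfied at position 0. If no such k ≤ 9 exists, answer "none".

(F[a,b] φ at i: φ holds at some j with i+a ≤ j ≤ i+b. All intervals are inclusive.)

Scan j = 0,1,… for ¬C:
  j=0: fails
  j=1: fails
  j=2: holds
First hit at j=2, so smallest k = 2-0 = 2.

2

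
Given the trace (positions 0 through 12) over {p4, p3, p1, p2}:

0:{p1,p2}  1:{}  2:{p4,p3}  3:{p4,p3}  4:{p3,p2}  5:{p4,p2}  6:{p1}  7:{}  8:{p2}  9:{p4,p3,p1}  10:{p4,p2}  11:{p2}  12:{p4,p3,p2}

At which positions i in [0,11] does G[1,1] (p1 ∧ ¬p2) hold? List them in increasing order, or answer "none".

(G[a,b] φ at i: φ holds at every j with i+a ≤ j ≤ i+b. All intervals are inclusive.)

5, 8

Evaluate at each i in [0,11]:
  i=0: ✗ (fails at j=1)
  i=1: ✗ (fails at j=2)
  i=2: ✗ (fails at j=3)
  i=3: ✗ (fails at j=4)
  i=4: ✗ (fails at j=5)
  i=5: ✓ (all of [6,6])
  i=6: ✗ (fails at j=7)
  i=7: ✗ (fails at j=8)
  i=8: ✓ (all of [9,9])
  i=9: ✗ (fails at j=10)
  i=10: ✗ (fails at j=11)
  i=11: ✗ (fails at j=12)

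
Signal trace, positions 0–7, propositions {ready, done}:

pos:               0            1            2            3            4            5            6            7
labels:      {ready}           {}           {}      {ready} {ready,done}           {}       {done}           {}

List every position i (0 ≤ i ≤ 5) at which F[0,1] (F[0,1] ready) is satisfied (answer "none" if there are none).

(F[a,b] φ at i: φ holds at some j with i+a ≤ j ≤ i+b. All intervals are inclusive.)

0, 1, 2, 3, 4

Evaluate at each i in [0,5]:
  i=0: ✓ (witness j=0)
  i=1: ✓ (witness j=2)
  i=2: ✓ (witness j=2)
  i=3: ✓ (witness j=3)
  i=4: ✓ (witness j=4)
  i=5: ✗ (none in [5,6])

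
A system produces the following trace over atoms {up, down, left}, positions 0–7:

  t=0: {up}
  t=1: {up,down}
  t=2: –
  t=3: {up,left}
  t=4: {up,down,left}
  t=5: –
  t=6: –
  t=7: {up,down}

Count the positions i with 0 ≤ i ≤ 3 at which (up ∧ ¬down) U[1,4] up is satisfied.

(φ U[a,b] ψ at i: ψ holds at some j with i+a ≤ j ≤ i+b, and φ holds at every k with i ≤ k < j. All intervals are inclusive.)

Evaluate at each i in [0,3]:
  i=0: ✓ (rhs at j=1; lhs holds on [0,0])
  i=1: ✗ (lhs fails at k=1 before rhs at j=3)
  i=2: ✗ (lhs fails at k=2 before rhs at j=3)
  i=3: ✓ (rhs at j=4; lhs holds on [3,3])
Positions where it holds: {0, 3} → 2.

2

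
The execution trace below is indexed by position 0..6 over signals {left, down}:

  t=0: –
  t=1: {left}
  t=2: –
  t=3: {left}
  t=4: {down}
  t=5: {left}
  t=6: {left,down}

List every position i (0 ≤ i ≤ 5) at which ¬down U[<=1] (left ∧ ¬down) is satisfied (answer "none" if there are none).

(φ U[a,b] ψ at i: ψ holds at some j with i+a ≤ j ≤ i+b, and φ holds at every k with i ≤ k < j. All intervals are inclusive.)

Evaluate at each i in [0,5]:
  i=0: ✓ (rhs at j=1; lhs holds on [0,0])
  i=1: ✓ (rhs at j=1)
  i=2: ✓ (rhs at j=3; lhs holds on [2,2])
  i=3: ✓ (rhs at j=3)
  i=4: ✗ (lhs fails at k=4 before rhs at j=5)
  i=5: ✓ (rhs at j=5)

0, 1, 2, 3, 5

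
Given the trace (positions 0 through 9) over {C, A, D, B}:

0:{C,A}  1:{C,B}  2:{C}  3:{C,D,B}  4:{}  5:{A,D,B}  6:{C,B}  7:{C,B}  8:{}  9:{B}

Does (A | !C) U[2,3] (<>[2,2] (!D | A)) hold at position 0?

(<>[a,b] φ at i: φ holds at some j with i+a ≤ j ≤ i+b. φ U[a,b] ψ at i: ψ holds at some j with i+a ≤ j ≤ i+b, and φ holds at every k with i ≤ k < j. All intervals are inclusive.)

Does not hold

Need some j in [2,3] with <>[2,2] (!D | A), and (A | !C) at every k in [0,j-1].
  j=2: <>[2,2] (!D | A) holds, but (A | !C) fails at k=1 → not this j.
  j=3: <>[2,2] (!D | A) holds, but (A | !C) fails at k=1 → not this j.
No j in the window works → until fails.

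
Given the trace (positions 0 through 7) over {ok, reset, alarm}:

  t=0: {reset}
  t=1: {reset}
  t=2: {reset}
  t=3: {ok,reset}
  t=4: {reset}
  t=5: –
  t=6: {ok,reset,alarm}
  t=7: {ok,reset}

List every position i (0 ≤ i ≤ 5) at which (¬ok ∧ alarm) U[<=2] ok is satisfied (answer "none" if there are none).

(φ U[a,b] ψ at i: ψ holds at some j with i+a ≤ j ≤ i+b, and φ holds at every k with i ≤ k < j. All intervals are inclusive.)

3

Evaluate at each i in [0,5]:
  i=0: ✗ (no rhs in [0,2])
  i=1: ✗ (lhs fails at k=1 before rhs at j=3)
  i=2: ✗ (lhs fails at k=2 before rhs at j=3)
  i=3: ✓ (rhs at j=3)
  i=4: ✗ (lhs fails at k=4 before rhs at j=6)
  i=5: ✗ (lhs fails at k=5 before rhs at j=6)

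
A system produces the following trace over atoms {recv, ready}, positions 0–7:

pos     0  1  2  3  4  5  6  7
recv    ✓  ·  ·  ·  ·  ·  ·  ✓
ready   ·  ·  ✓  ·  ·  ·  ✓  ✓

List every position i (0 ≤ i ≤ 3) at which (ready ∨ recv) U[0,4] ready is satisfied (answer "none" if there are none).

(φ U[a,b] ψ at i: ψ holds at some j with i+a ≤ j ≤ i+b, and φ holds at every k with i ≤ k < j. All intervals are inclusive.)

2

Evaluate at each i in [0,3]:
  i=0: ✗ (lhs fails at k=1 before rhs at j=2)
  i=1: ✗ (lhs fails at k=1 before rhs at j=2)
  i=2: ✓ (rhs at j=2)
  i=3: ✗ (lhs fails at k=3 before rhs at j=6)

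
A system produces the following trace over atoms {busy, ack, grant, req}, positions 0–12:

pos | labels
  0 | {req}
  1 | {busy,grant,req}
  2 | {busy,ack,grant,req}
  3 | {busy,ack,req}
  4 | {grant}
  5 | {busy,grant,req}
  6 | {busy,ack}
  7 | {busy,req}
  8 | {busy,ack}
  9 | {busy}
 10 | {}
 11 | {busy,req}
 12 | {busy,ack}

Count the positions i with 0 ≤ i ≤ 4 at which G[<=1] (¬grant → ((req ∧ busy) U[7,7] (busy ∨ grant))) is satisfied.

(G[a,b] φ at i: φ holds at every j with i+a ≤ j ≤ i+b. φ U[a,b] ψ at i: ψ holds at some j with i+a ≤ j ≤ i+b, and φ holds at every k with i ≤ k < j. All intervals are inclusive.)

2

Evaluate at each i in [0,4]:
  i=0: ✗ (fails at j=0)
  i=1: ✓ (all of [1,2])
  i=2: ✗ (fails at j=3)
  i=3: ✗ (fails at j=3)
  i=4: ✓ (all of [4,5])
Positions where it holds: {1, 4} → 2.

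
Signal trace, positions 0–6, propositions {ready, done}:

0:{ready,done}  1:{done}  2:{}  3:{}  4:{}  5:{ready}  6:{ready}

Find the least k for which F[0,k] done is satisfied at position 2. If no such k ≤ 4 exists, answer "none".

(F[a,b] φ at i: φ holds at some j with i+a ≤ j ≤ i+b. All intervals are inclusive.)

Scan j = 2,3,… for done:
  j=2: fails
  j=3: fails
  j=4: fails
  j=5: fails
  j=6: fails
No j in [2,6] satisfies it → none.

none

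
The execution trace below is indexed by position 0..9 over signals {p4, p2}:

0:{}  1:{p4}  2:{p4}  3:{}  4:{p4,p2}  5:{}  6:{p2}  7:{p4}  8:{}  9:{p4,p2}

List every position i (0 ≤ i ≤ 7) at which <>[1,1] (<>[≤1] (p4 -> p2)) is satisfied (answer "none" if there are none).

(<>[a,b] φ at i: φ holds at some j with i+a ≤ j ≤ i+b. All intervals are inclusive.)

1, 2, 3, 4, 5, 6, 7

Evaluate at each i in [0,7]:
  i=0: ✗ (none in [1,1])
  i=1: ✓ (witness j=2)
  i=2: ✓ (witness j=3)
  i=3: ✓ (witness j=4)
  i=4: ✓ (witness j=5)
  i=5: ✓ (witness j=6)
  i=6: ✓ (witness j=7)
  i=7: ✓ (witness j=8)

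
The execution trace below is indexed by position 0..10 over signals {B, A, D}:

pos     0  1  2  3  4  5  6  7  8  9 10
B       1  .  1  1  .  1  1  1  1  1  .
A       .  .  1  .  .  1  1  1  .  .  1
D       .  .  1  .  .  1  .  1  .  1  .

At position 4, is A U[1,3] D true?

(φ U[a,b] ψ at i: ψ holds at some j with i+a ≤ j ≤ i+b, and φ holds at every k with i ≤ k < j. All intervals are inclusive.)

Need some j in [5,7] with D, and A at every k in [4,j-1].
  j=5: D holds, but A fails at k=4 → not this j.
  j=6: D false.
  j=7: D holds, but A fails at k=4 → not this j.
No j in the window works → until fails.

No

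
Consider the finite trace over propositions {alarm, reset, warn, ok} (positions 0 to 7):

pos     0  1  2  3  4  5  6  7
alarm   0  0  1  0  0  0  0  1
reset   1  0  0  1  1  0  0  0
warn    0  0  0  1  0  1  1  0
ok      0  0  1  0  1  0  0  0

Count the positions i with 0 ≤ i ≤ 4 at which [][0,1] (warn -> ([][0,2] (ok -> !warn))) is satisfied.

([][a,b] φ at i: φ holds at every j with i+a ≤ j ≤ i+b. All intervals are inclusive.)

Evaluate at each i in [0,4]:
  i=0: ✓ (all of [0,1])
  i=1: ✓ (all of [1,2])
  i=2: ✓ (all of [2,3])
  i=3: ✓ (all of [3,4])
  i=4: ✓ (all of [4,5])
Positions where it holds: {0, 1, 2, 3, 4} → 5.

5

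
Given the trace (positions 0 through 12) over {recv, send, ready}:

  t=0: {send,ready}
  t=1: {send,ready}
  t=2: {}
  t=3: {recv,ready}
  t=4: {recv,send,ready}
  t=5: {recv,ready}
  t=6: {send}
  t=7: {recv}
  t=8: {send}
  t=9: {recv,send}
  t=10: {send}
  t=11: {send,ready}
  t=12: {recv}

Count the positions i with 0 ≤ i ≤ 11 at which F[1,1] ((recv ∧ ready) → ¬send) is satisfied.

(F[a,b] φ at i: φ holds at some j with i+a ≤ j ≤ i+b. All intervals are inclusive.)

Evaluate at each i in [0,11]:
  i=0: ✓ (witness j=1)
  i=1: ✓ (witness j=2)
  i=2: ✓ (witness j=3)
  i=3: ✗ (none in [4,4])
  i=4: ✓ (witness j=5)
  i=5: ✓ (witness j=6)
  i=6: ✓ (witness j=7)
  i=7: ✓ (witness j=8)
  i=8: ✓ (witness j=9)
  i=9: ✓ (witness j=10)
  i=10: ✓ (witness j=11)
  i=11: ✓ (witness j=12)
Positions where it holds: {0, 1, 2, 4, 5, 6, 7, 8, 9, 10, 11} → 11.

11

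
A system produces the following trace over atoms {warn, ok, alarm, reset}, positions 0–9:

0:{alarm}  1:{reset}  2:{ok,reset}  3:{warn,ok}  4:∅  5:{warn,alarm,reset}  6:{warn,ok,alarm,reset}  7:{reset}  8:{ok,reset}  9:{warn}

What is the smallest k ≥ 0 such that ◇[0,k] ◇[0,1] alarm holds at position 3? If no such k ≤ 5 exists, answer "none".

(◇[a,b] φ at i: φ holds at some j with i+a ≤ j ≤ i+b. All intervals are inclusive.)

Scan j = 3,4,… for ◇[0,1] alarm:
  j=3: fails
  j=4: holds
First hit at j=4, so smallest k = 4-3 = 1.

1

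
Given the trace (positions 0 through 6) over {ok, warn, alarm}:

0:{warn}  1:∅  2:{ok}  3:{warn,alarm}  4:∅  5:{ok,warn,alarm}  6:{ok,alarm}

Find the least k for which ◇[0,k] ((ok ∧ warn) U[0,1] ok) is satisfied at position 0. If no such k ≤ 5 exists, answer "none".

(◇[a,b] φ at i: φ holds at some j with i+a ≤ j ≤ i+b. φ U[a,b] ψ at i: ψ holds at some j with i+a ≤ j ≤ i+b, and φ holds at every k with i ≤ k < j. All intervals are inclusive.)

2

Scan j = 0,1,… for ((ok ∧ warn) U[0,1] ok):
  j=0: fails
  j=1: fails
  j=2: holds
First hit at j=2, so smallest k = 2-0 = 2.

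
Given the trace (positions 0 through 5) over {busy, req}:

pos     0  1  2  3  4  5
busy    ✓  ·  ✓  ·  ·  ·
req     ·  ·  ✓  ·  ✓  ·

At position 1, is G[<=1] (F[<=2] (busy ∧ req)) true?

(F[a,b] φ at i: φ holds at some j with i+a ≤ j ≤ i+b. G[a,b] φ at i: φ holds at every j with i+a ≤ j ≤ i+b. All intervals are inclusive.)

Holds

Check F[<=2] (busy ∧ req) at every j in [1,2]:
  j=1: holds (witness at 2)
  j=2: holds (witness at 2)
All positions satisfy it → formula holds.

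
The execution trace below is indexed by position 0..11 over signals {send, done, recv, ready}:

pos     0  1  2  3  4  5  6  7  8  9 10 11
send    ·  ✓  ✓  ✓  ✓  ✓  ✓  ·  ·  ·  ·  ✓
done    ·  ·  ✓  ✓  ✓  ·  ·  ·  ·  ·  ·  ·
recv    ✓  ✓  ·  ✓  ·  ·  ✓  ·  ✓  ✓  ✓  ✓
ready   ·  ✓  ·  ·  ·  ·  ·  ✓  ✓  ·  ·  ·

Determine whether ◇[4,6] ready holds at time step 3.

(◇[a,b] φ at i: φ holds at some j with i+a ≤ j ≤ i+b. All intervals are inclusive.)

Check ready at each j in [7,9]:
  j=7: true
  j=8: true
  j=9: false
Found at j=7 → formula holds.

True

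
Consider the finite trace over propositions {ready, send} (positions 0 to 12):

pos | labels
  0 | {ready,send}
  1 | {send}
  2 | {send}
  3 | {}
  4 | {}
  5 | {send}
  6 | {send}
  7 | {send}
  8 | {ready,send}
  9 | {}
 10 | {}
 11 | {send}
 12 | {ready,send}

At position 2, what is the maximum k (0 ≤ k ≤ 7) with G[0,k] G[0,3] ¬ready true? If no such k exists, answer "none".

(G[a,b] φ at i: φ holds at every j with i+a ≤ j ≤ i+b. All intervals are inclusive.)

2

G[0,3] ¬ready must hold from j=2 onward; find where it first fails.
  j=2: holds
  j=3: holds
  j=4: holds
  j=5: fails
Holds on [2,4], so largest k = 2.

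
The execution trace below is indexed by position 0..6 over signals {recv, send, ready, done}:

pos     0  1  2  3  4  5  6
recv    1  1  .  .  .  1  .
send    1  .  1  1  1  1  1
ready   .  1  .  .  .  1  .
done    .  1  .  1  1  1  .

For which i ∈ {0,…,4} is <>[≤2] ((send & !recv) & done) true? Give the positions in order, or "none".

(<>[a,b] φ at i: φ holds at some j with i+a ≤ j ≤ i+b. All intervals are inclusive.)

1, 2, 3, 4

Evaluate at each i in [0,4]:
  i=0: ✗ (none in [0,2])
  i=1: ✓ (witness j=3)
  i=2: ✓ (witness j=3)
  i=3: ✓ (witness j=3)
  i=4: ✓ (witness j=4)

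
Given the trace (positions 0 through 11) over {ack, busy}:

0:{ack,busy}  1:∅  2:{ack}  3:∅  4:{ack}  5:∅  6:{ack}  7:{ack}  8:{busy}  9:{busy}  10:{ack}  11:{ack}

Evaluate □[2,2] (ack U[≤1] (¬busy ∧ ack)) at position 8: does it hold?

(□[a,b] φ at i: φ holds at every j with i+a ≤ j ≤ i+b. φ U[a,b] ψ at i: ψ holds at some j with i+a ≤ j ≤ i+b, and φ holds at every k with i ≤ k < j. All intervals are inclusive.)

Check (ack U[≤1] (¬busy ∧ ack)) at every j in [10,10]:
  j=10: holds
All positions satisfy it → formula holds.

True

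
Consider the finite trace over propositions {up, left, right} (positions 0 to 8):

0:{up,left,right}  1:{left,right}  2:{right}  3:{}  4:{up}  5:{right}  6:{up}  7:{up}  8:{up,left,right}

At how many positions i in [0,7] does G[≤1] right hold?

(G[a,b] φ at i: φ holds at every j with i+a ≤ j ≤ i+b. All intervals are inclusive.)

2

Evaluate at each i in [0,7]:
  i=0: ✓ (all of [0,1])
  i=1: ✓ (all of [1,2])
  i=2: ✗ (fails at j=3)
  i=3: ✗ (fails at j=3)
  i=4: ✗ (fails at j=4)
  i=5: ✗ (fails at j=6)
  i=6: ✗ (fails at j=6)
  i=7: ✗ (fails at j=7)
Positions where it holds: {0, 1} → 2.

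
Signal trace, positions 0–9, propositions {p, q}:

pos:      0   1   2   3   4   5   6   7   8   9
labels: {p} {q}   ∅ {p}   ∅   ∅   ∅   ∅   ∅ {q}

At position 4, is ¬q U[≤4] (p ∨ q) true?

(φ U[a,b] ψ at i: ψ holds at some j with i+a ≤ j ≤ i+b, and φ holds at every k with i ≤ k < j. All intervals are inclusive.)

Need some j in [4,8] with (p ∨ q), and ¬q at every k in [4,j-1].
  j=4: (p ∨ q) false.
  j=5: (p ∨ q) false.
  j=6: (p ∨ q) false.
  j=7: (p ∨ q) false.
  j=8: (p ∨ q) false.
No j in the window works → until fails.

No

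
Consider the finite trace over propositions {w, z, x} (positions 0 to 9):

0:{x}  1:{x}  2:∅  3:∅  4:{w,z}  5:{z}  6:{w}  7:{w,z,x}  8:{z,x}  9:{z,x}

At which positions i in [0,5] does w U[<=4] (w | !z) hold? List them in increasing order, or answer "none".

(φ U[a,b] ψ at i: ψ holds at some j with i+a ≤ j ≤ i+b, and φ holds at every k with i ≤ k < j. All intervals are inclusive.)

Evaluate at each i in [0,5]:
  i=0: ✓ (rhs at j=0)
  i=1: ✓ (rhs at j=1)
  i=2: ✓ (rhs at j=2)
  i=3: ✓ (rhs at j=3)
  i=4: ✓ (rhs at j=4)
  i=5: ✗ (lhs fails at k=5 before rhs at j=6)

0, 1, 2, 3, 4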